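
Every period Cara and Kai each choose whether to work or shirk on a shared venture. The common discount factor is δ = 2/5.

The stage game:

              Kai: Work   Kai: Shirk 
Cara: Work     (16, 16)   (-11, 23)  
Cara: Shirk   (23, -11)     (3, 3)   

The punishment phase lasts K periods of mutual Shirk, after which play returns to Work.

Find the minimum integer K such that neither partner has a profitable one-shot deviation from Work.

2

No profitable deviation requires (16−3)(δ+…+δ^K) ≥ 23−16, i.e. δ+…+δ^K ≥ 7/13 ≈ 0.5385.
With δ = 2/5, the partial sums are K=1: 0.4000, K=2: 0.5600.
K = 2 is the first length at which the sum reaches 0.5385.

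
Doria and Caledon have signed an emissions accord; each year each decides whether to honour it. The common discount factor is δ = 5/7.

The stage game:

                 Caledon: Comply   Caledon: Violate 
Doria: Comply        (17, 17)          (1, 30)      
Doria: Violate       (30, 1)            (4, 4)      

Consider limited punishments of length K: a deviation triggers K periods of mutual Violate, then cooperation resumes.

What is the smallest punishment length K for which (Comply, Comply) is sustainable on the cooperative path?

2

No profitable deviation requires (17−4)(δ+…+δ^K) ≥ 30−17, i.e. δ+…+δ^K ≥ 1 ≈ 1.0000.
With δ = 5/7, the partial sums are K=1: 0.7143, K=2: 1.2245.
K = 2 is the first length at which the sum reaches 1.0000.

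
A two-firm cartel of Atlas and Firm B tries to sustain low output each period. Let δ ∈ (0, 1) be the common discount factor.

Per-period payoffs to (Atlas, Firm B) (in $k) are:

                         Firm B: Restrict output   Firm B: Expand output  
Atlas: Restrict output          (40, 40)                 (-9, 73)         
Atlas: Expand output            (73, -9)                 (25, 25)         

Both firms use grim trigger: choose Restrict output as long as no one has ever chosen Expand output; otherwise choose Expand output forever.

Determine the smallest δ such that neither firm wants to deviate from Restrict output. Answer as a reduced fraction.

Under grim trigger the critical discount factor is (T−C)/(T−P) with T = 73, C = 40, P = 25.
δ* = (73−40)/(73−25) = 33/48 = 11/16.

11/16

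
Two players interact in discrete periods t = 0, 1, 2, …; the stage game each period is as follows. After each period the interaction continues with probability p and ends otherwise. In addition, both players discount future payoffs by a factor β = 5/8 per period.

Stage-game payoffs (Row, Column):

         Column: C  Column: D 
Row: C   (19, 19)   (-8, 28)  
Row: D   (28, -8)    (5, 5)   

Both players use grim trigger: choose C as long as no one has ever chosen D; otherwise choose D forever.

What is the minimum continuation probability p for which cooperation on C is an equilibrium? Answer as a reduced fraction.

With continuation probability p and discount β, the effective per-period discount factor is βp.
Grim-trigger IC: βp ≥ (28−19)/(28−5) = 9/23.
So p ≥ (9/23)/(5/8) = 72/115.

72/115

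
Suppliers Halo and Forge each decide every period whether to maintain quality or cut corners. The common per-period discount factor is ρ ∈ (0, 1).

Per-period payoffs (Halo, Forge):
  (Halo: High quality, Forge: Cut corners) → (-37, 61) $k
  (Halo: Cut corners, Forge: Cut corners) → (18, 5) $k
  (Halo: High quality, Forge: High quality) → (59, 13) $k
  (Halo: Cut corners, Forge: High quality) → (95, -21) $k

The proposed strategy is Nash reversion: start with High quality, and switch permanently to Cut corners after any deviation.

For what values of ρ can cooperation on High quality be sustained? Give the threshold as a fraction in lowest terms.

6/7

Halo's threshold: (95−59)/(95−18) = 36/77.
Forge's threshold: (61−13)/(61−5) = 6/7.
36/77 < 6/7, so Forge binds and ρ* = 6/7.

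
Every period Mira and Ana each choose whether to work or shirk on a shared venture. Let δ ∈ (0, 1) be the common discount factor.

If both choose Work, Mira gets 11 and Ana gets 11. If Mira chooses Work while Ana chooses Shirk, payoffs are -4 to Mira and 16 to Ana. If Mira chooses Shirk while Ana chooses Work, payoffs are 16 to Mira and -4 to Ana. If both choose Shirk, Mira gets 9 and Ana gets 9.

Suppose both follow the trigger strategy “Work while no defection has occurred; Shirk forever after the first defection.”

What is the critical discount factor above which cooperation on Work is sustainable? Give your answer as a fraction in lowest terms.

5/7

Under grim trigger the critical discount factor is (T−C)/(T−P) with T = 16, C = 11, P = 9.
δ* = (16−11)/(16−9) = 5/7.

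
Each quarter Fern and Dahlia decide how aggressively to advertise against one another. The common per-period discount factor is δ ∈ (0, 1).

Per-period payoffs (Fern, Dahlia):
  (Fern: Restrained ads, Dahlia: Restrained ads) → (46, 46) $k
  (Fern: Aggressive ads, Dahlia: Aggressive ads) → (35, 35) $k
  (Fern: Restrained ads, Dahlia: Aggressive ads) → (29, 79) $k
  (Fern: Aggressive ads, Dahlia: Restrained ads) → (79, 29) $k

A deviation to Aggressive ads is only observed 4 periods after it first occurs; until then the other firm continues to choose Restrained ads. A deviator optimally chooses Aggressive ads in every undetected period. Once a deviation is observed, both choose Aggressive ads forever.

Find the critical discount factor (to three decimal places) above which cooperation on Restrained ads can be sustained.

Deviating for the 4 undetected periods gains 79−46 = 33 per period over cooperation, then loses 46−35 = 11 per period forever once punishment starts.
Gain: 33(1 + δ + … + δ^3); loss: 11·δ^4/(1−δ).
No profitable deviation ⇔ 33(1−δ^4) ≤ 11·δ^4, i.e. δ^4 ≥ 33/(33+11) = 3/4.
Hence δ ≥ (3/4)^(1/4) ≈ 0.931.

0.931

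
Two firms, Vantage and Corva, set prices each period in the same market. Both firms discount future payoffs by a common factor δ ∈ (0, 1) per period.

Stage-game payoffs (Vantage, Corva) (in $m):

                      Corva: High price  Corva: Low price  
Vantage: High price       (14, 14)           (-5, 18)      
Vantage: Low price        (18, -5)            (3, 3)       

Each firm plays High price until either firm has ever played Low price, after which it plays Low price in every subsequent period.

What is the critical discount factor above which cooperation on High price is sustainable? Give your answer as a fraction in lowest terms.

Under grim trigger the critical discount factor is (T−C)/(T−P) with T = 18, C = 14, P = 3.
δ* = (18−14)/(18−3) = 4/15.

4/15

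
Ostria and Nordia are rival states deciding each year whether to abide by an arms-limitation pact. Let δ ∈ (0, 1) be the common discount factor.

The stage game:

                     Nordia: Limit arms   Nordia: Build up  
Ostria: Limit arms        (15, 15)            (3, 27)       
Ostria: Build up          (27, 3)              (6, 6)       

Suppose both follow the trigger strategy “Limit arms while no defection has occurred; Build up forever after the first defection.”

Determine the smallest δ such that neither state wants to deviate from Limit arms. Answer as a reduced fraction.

One-period gain from deviating is 27 − 15 = 12. The loss is 15 − 6 = 9 in every subsequent period, with present value 9·δ/(1−δ).
Deviation is unprofitable when 9·δ/(1−δ) ≥ 12, i.e. δ/(1−δ) ≥ 4/3.
Equivalently δ ≥ 12/(12+9) = 4/7.

4/7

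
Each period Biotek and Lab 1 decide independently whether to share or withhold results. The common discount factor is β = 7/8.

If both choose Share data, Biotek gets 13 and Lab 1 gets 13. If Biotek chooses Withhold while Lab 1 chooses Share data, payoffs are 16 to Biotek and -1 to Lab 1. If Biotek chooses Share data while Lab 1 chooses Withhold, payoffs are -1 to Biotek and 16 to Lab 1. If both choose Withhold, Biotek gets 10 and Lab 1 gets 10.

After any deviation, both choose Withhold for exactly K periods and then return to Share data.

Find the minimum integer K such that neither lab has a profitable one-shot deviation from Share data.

2

No profitable deviation requires (13−10)(β+…+β^K) ≥ 16−13, i.e. β+…+β^K ≥ 1 ≈ 1.0000.
With β = 7/8, the partial sums are K=1: 0.8750, K=2: 1.6406.
K = 2 is the first length at which the sum reaches 1.0000.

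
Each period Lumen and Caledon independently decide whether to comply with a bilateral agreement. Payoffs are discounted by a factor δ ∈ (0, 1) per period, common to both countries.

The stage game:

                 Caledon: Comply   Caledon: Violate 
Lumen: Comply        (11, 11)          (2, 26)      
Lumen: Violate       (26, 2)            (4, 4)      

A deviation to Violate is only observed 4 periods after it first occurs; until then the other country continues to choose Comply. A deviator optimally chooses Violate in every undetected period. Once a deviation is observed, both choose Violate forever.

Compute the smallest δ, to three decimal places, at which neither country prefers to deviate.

0.909

A deviator earns 26 for 4 periods, then 4 forever; cooperating earns 11 forever. Multiplying the IC by (1−δ):
11 ≥ 26(1−δ^4) + 4δ^4, so 22·δ^4 ≥ 15 and δ^4 ≥ 15/22.
δ ≥ (15/22)^(1/4) ≈ 0.909.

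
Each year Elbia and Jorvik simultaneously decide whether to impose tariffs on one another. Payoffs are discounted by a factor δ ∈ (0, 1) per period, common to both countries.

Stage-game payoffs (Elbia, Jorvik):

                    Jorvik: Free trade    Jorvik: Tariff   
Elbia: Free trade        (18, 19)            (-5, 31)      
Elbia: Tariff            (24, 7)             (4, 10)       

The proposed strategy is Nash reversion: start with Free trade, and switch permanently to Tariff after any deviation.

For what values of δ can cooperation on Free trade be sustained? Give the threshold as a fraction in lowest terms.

Elbia's threshold: (24−18)/(24−4) = 3/10.
Jorvik's threshold: (31−19)/(31−10) = 4/7.
3/10 < 4/7, so Jorvik binds and δ* = 4/7.

4/7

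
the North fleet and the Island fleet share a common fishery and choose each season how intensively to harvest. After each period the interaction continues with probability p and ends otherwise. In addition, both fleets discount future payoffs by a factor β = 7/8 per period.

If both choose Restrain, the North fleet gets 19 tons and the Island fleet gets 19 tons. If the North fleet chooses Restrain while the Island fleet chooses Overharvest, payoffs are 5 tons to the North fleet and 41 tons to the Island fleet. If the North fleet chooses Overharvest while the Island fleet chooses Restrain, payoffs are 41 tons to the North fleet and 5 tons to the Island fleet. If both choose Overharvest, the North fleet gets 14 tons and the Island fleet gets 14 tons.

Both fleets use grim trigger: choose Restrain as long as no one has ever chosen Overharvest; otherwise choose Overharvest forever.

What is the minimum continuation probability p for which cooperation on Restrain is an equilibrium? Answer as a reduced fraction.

With continuation probability p and discount β, the effective per-period discount factor is βp.
Grim-trigger IC: βp ≥ (41−19)/(41−14) = 22/27.
So p ≥ (22/27)/(7/8) = 176/189.

176/189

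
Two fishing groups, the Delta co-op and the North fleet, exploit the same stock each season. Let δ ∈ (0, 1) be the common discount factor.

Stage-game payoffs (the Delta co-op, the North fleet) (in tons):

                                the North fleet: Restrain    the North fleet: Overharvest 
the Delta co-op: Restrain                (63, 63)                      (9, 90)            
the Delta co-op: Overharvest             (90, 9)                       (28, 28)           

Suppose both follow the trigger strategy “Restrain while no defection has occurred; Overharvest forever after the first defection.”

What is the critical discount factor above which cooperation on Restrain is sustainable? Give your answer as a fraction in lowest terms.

63/(1−δ) ≥ 90 + 28δ/(1−δ)
63 ≥ 90 − 62δ
δ ≥ 27/62.

27/62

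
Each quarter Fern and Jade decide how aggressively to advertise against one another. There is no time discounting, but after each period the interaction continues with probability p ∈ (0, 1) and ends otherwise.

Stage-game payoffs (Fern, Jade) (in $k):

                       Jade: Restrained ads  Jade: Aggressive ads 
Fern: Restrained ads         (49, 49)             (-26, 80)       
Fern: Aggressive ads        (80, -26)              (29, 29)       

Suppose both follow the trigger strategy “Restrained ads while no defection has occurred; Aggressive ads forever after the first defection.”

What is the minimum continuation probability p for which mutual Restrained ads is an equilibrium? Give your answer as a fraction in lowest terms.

Expected cooperation value is 49 + p·49 + p²·49 + … = 49/(1−p); deviation gives 80 + p·29/(1−p).
49 ≥ 80(1−p) + 29p ⇒ 51p ≥ 31 ⇒ p ≥ 31/51.

31/51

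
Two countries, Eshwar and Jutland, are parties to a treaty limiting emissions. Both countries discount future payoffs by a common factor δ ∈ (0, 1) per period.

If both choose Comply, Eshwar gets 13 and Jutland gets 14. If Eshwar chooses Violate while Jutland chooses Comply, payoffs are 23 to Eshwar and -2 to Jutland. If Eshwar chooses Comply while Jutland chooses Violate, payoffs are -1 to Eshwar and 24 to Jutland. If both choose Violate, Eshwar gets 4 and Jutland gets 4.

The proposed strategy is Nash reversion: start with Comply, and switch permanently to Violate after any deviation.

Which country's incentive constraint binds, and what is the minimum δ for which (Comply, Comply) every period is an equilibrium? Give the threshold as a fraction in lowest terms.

For Eshwar: deviation gain 23−13 = 10, per-period punishment loss 13−4 = 9. IC gives δ ≥ 10/19.
For Jutland: gain 10, loss 10 per period, so δ ≥ 10/20 = 1/2.
The tighter constraint is Eshwar's, so cooperation needs δ ≥ 10/19.

Eshwar; δ ≥ 10/19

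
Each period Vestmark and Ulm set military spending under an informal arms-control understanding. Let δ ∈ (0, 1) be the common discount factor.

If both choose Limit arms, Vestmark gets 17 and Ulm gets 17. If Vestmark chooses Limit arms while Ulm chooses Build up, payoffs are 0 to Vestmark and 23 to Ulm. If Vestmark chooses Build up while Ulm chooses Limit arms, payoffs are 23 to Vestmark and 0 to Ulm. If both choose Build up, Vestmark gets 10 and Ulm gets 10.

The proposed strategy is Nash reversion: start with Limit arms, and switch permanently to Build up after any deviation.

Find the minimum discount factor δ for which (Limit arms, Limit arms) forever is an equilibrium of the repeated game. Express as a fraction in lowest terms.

One-period gain from deviating is 23 − 17 = 6. The loss is 17 − 10 = 7 in every subsequent period, with present value 7·δ/(1−δ).
Deviation is unprofitable when 7·δ/(1−δ) ≥ 6, i.e. δ/(1−δ) ≥ 6/7.
Equivalently δ ≥ 6/(6+7) = 6/13.

6/13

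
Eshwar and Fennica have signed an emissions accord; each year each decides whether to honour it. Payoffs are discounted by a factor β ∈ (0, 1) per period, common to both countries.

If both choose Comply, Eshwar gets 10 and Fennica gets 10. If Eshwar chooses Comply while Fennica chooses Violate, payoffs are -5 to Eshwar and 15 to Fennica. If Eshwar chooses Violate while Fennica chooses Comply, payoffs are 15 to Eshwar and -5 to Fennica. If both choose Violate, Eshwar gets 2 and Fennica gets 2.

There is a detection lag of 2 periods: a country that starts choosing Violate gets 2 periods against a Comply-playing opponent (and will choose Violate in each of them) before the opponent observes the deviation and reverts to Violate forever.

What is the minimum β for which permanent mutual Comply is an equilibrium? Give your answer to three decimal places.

The best deviation is to choose Violate for all 2 undetected periods, earning 15 each, then 2 forever once detected.
Deviation value: 15(1−β^2)/(1−β) + 2β^2/(1−β); cooperation value: 10/(1−β).
IC: 10 ≥ 15(1−β^2) + 2β^2 = 15 − 13β^2.
So β^2 ≥ 5/13, giving β ≥ (5/13)^(1/2) ≈ 0.620.

0.620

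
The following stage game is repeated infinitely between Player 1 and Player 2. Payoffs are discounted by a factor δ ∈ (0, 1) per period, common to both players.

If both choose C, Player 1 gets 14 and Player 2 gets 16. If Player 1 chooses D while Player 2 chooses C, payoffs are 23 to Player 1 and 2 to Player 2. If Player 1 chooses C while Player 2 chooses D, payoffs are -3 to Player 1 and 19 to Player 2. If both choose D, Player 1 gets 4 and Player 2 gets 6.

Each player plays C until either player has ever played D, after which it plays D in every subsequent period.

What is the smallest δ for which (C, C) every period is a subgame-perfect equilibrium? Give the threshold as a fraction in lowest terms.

9/19

For Player 1: deviation gain 23−14 = 9, per-period punishment loss 14−4 = 10. IC gives δ ≥ 9/19.
For Player 2: gain 3, loss 10 per period, so δ ≥ 3/13.
The tighter constraint is Player 1's, so cooperation needs δ ≥ 9/19.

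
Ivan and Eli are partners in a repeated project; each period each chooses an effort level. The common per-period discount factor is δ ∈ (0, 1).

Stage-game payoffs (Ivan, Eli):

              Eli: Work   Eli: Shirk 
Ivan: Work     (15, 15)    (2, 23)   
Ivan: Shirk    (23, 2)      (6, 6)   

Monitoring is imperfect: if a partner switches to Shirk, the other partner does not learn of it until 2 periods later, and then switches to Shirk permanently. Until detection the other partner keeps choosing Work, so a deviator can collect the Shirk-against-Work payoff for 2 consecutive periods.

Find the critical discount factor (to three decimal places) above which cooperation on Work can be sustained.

A deviator earns 23 for 2 periods, then 6 forever; cooperating earns 15 forever. Multiplying the IC by (1−δ):
15 ≥ 23(1−δ^2) + 6δ^2, so 17·δ^2 ≥ 8 and δ^2 ≥ 8/17.
δ ≥ (8/17)^(1/2) ≈ 0.686.

0.686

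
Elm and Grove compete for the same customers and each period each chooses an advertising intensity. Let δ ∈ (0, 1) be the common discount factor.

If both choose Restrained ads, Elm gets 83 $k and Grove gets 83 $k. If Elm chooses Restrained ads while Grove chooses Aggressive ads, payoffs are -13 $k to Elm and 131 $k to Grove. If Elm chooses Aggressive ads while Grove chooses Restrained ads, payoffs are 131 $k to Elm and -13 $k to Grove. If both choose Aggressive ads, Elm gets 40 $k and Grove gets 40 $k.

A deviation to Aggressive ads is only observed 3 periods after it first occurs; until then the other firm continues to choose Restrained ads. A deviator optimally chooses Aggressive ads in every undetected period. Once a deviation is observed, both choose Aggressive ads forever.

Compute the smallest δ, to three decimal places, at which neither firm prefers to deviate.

Deviating for the 3 undetected periods gains 131−83 = 48 per period over cooperation, then loses 83−40 = 43 per period forever once punishment starts.
Gain: 48(1 + δ + … + δ^2); loss: 43·δ^3/(1−δ).
No profitable deviation ⇔ 48(1−δ^3) ≤ 43·δ^3, i.e. δ^3 ≥ 48/(48+43) = 48/91.
Hence δ ≥ (48/91)^(1/3) ≈ 0.808.

0.808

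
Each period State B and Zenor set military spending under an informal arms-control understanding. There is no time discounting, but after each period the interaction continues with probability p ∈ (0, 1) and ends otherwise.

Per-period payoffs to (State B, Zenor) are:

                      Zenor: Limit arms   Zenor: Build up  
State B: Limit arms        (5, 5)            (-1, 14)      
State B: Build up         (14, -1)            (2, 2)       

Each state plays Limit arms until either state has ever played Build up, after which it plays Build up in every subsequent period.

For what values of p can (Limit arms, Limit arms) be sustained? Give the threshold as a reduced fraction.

Expected cooperation value is 5 + p·5 + p²·5 + … = 5/(1−p); deviation gives 14 + p·2/(1−p).
5 ≥ 14(1−p) + 2p ⇒ 12p ≥ 9 ⇒ p ≥ 9/12 = 3/4.

3/4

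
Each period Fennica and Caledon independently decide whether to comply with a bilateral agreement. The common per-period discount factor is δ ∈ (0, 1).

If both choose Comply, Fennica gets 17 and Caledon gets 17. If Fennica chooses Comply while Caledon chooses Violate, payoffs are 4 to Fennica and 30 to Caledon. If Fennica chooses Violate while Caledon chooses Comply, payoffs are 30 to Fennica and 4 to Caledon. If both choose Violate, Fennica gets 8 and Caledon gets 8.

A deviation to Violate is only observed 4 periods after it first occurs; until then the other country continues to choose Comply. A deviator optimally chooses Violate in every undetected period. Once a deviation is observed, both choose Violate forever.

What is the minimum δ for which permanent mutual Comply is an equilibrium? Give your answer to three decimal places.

0.877

A deviator earns 30 for 4 periods, then 8 forever; cooperating earns 17 forever. Multiplying the IC by (1−δ):
17 ≥ 30(1−δ^4) + 8δ^4, so 22·δ^4 ≥ 13 and δ^4 ≥ 13/22.
δ ≥ (13/22)^(1/4) ≈ 0.877.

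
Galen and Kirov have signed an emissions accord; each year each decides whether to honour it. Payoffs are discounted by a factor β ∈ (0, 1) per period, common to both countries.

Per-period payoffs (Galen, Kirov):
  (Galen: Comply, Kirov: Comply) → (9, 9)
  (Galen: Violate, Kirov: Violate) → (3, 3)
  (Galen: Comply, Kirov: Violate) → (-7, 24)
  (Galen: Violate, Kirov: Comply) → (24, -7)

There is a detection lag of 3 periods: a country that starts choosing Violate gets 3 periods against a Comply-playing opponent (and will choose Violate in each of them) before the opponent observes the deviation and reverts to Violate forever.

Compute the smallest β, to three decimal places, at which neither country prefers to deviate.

A deviator earns 24 for 3 periods, then 3 forever; cooperating earns 9 forever. Multiplying the IC by (1−β):
9 ≥ 24(1−β^3) + 3β^3, so 21·β^3 ≥ 15 and β^3 ≥ 5/7.
β ≥ (5/7)^(1/3) ≈ 0.894.

0.894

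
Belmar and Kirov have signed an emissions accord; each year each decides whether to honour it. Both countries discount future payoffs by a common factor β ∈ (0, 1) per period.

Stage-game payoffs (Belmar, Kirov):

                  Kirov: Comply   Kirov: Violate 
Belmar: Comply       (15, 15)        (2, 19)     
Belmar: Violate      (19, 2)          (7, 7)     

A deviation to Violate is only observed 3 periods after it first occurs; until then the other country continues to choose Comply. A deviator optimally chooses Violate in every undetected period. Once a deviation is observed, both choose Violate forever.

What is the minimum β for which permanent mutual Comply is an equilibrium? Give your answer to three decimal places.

Deviating for the 3 undetected periods gains 19−15 = 4 per period over cooperation, then loses 15−7 = 8 per period forever once punishment starts.
Gain: 4(1 + β + … + β^2); loss: 8·β^3/(1−β).
No profitable deviation ⇔ 4(1−β^3) ≤ 8·β^3, i.e. β^3 ≥ 4/(4+8) = 1/3.
Hence β ≥ (1/3)^(1/3) ≈ 0.693.

0.693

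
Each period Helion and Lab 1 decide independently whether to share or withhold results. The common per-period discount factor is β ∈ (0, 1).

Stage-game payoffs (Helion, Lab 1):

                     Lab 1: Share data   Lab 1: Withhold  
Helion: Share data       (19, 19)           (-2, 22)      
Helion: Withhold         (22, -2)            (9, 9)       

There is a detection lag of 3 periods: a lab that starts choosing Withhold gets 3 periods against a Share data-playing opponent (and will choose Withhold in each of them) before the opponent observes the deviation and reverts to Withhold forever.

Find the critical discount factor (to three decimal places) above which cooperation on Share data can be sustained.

The best deviation is to choose Withhold for all 3 undetected periods, earning 22 each, then 9 forever once detected.
Deviation value: 22(1−β^3)/(1−β) + 9β^3/(1−β); cooperation value: 19/(1−β).
IC: 19 ≥ 22(1−β^3) + 9β^3 = 22 − 13β^3.
So β^3 ≥ 3/13, giving β ≥ (3/13)^(1/3) ≈ 0.613.

0.613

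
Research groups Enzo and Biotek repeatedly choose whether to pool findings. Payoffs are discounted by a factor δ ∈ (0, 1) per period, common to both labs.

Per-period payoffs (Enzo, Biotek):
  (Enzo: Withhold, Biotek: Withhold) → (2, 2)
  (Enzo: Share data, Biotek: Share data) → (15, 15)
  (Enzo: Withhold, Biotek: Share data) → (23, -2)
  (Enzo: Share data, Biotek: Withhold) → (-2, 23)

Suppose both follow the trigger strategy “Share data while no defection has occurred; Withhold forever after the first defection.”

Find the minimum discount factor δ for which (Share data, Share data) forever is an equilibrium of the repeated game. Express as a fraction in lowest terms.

One-period gain from deviating is 23 − 15 = 8. The loss is 15 − 2 = 13 in every subsequent period, with present value 13·δ/(1−δ).
Deviation is unprofitable when 13·δ/(1−δ) ≥ 8, i.e. δ/(1−δ) ≥ 8/13.
Equivalently δ ≥ 8/(8+13) = 8/21.

8/21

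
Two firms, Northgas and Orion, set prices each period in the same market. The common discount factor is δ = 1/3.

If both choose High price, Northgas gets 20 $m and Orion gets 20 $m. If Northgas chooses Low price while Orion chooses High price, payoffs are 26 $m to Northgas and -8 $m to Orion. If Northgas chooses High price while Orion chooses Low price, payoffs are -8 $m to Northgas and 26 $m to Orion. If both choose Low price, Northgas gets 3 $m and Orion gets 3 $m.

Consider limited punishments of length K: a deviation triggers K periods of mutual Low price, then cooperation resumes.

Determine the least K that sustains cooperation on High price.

IC: δ(1−δ^K)/(1−δ) ≥ (26−20)/(20−3) = 6/17.
With δ = 1/3: need 1 − δ^K ≥ 6/17·(1−1/3)/(1/3), i.e. δ^K ≤ 0.2941.
Since (1/3)^1 = 0.3333 and (1/3)^2 = 0.1111, the smallest such K is 2.

2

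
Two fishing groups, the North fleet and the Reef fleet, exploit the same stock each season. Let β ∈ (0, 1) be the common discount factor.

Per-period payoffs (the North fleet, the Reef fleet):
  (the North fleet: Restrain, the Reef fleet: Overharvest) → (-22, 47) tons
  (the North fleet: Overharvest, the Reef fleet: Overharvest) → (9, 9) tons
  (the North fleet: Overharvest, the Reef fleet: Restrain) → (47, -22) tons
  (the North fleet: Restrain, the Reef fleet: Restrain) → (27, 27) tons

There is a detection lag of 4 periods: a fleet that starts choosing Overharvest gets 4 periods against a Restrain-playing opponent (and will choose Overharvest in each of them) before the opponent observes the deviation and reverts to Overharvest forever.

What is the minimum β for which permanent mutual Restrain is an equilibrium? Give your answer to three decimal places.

0.852

A deviator earns 47 for 4 periods, then 9 forever; cooperating earns 27 forever. Multiplying the IC by (1−β):
27 ≥ 47(1−β^4) + 9β^4, so 38·β^4 ≥ 20 and β^4 ≥ 10/19.
β ≥ (10/19)^(1/4) ≈ 0.852.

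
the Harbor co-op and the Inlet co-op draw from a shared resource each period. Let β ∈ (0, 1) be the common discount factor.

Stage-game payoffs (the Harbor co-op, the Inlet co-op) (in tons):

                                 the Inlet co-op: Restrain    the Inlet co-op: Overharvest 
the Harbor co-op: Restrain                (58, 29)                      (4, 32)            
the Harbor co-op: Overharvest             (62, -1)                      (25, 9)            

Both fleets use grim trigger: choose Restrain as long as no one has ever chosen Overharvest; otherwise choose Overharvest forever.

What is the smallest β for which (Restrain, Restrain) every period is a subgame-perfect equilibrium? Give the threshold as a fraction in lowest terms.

For the Harbor co-op: deviation gain 62−58 = 4, per-period punishment loss 58−25 = 33. IC gives β ≥ 4/37.
For the Inlet co-op: gain 3, loss 20 per period, so β ≥ 3/23.
The tighter constraint is the Inlet co-op's, so cooperation needs β ≥ 3/23.

3/23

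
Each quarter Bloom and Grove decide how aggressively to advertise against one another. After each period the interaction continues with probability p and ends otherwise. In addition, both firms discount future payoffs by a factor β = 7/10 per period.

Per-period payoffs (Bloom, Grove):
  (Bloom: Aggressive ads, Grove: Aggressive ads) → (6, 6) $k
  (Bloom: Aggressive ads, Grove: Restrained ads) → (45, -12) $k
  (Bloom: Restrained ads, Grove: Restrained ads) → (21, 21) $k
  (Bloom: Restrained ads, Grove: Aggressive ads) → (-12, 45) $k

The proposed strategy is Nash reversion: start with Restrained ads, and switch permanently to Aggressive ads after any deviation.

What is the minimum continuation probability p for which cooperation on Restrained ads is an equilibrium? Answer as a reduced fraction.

With continuation probability p and discount β, the effective per-period discount factor is βp.
Grim-trigger IC: βp ≥ (45−21)/(45−6) = 8/13.
So p ≥ (8/13)/(7/10) = 80/91.

80/91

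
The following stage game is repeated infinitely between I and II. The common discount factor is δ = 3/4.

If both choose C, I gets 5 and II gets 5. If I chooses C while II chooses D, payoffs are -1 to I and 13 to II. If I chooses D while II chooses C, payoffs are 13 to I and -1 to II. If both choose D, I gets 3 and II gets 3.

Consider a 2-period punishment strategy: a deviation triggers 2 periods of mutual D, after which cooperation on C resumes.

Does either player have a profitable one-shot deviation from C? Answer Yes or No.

Comparing payoff streams over the 3 periods until play realigns: cooperate → 5(1+δ+…+δ^2); deviate → 13 + 3(δ+…+δ^2).
Cooperation is sustained iff (5−3)(δ+…+δ^2) ≥ 13−5.
δ+…+δ^2 = 3/4·(1−(3/4)^2)/(1−3/4) = 1.3125, and (13−5)/(5−3) = 4.0000.
1.3125 < 4.0000, so cooperation is not sustainable.

Yes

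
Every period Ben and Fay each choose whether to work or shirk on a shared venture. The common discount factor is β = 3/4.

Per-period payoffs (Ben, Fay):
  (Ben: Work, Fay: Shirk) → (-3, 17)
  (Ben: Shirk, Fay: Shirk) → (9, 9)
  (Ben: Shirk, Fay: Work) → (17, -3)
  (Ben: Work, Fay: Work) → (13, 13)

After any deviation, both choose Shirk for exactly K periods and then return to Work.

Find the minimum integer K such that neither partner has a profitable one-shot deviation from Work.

IC: β(1−β^K)/(1−β) ≥ (17−13)/(13−9) = 1.
With β = 3/4: need 1 − β^K ≥ 1·(1−3/4)/(3/4), i.e. β^K ≤ 0.6667.
Since (3/4)^1 = 0.7500 and (3/4)^2 = 0.5625, the smallest such K is 2.

2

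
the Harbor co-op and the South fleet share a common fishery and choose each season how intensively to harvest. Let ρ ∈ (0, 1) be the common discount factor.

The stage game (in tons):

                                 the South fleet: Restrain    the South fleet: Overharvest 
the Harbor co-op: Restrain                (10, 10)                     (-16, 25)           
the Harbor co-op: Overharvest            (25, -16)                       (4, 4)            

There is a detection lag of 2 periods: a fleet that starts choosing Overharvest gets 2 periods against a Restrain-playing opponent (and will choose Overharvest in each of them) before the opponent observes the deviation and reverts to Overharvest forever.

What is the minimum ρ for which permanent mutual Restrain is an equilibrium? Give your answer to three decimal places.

The best deviation is to choose Overharvest for all 2 undetected periods, earning 25 each, then 4 forever once detected.
Deviation value: 25(1−ρ^2)/(1−ρ) + 4ρ^2/(1−ρ); cooperation value: 10/(1−ρ).
IC: 10 ≥ 25(1−ρ^2) + 4ρ^2 = 25 − 21ρ^2.
So ρ^2 ≥ 15/21 = 5/7, giving ρ ≥ (5/7)^(1/2) ≈ 0.845.

0.845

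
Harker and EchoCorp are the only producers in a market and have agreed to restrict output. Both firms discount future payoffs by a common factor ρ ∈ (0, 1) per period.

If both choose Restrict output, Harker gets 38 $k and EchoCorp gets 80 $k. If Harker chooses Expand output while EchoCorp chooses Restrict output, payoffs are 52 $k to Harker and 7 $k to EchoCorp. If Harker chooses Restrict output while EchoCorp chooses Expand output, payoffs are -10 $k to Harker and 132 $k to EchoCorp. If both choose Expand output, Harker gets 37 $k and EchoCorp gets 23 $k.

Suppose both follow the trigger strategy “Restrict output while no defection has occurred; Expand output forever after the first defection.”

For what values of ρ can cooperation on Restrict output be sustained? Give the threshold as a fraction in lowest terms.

14/15

Harker's threshold: (52−38)/(52−37) = 14/15.
EchoCorp's threshold: (132−80)/(132−23) = 52/109.
14/15 > 52/109, so Harker binds and ρ* = 14/15.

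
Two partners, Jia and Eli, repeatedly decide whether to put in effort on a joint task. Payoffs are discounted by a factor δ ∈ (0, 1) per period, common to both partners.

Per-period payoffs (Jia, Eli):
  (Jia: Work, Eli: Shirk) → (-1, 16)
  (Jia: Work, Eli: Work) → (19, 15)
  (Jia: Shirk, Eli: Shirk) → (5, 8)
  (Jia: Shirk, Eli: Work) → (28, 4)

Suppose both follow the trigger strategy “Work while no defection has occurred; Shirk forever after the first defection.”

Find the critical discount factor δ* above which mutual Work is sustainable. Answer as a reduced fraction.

For Jia: deviation gain 28−19 = 9, per-period punishment loss 19−5 = 14. IC gives δ ≥ 9/23.
For Eli: gain 1, loss 7 per period, so δ ≥ 1/8.
The tighter constraint is Jia's, so cooperation needs δ ≥ 9/23.

9/23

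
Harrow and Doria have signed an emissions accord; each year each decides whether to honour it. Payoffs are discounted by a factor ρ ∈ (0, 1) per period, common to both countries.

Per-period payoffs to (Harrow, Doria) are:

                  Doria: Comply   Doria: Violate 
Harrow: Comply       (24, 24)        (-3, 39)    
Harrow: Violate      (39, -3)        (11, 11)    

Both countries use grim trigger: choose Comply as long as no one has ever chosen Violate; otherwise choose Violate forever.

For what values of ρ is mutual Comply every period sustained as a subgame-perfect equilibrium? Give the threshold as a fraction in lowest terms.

One-period gain from deviating is 39 − 24 = 15. The loss is 24 − 11 = 13 in every subsequent period, with present value 13·ρ/(1−ρ).
Deviation is unprofitable when 13·ρ/(1−ρ) ≥ 15, i.e. ρ/(1−ρ) ≥ 15/13.
Equivalently ρ ≥ 15/(15+13) = 15/28.

15/28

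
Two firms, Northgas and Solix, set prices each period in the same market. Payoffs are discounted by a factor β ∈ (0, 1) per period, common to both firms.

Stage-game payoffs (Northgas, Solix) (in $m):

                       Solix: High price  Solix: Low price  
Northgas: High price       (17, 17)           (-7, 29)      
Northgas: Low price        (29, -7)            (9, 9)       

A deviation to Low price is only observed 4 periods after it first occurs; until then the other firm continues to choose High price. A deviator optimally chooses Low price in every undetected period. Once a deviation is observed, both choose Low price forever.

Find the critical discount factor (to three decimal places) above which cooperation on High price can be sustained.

0.880

The best deviation is to choose Low price for all 4 undetected periods, earning 29 each, then 9 forever once detected.
Deviation value: 29(1−β^4)/(1−β) + 9β^4/(1−β); cooperation value: 17/(1−β).
IC: 17 ≥ 29(1−β^4) + 9β^4 = 29 − 20β^4.
So β^4 ≥ 12/20 = 3/5, giving β ≥ (3/5)^(1/4) ≈ 0.880.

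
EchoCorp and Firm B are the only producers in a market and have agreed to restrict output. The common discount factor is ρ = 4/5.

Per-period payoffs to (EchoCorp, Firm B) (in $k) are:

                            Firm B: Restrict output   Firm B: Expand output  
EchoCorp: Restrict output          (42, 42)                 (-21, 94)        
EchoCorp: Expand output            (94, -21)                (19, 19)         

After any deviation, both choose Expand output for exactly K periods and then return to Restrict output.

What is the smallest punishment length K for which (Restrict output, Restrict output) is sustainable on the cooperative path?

4

IC: ρ(1−ρ^K)/(1−ρ) ≥ (94−42)/(42−19) = 52/23.
With ρ = 4/5: need 1 − ρ^K ≥ 52/23·(1−4/5)/(4/5), i.e. ρ^K ≤ 0.4348.
Since (4/5)^3 = 0.5120 and (4/5)^4 = 0.4096, the smallest such K is 4.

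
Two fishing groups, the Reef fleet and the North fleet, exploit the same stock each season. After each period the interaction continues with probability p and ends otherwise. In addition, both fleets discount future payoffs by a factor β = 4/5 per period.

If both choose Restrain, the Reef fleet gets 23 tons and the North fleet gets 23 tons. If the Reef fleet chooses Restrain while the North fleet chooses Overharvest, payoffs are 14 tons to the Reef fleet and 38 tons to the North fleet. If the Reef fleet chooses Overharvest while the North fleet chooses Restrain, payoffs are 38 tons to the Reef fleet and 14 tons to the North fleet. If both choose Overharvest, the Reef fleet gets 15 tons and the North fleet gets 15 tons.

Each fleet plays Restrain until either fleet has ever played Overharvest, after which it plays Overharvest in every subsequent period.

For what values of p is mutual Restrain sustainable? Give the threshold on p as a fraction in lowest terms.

Expected continuation weight on next period's payoff is β·p = 4/5·p, which plays the role of the discount factor.
Cooperation requires 4/5·p ≥ (38−23)/(38−15) = 15/23, hence p ≥ 75/92.

75/92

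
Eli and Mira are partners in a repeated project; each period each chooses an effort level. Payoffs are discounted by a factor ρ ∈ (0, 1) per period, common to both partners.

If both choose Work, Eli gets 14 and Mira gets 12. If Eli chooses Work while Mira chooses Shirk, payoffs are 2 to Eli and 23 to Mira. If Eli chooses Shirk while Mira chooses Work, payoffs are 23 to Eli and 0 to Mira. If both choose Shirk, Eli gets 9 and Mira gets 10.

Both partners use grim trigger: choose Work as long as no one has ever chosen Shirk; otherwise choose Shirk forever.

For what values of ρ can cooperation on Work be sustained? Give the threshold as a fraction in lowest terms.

Eli: cooperation gives 14 each period; deviation gives 23 once then 9 forever.
  14/(1−ρ) ≥ 23 + 9ρ/(1−ρ) ⇒ ρ ≥ 9/14.
Mira: cooperation gives 12 each period; deviation gives 23 once then 10 forever.
  ρ ≥ 11/13.
Both must hold, so the binding constraint is Mira's: ρ ≥ 11/13.

11/13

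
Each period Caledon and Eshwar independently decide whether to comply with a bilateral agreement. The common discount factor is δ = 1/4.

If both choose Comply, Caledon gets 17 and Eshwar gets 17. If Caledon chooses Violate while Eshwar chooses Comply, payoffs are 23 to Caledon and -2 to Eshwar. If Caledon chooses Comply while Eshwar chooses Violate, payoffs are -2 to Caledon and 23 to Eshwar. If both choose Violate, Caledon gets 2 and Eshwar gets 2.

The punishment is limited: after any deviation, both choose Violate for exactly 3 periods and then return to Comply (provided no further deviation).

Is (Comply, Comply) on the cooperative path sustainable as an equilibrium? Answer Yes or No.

No

A one-shot deviation gives 23 now, then 2 for 3 periods, then back to 17.
Gain from deviating: (23−17) today; loss: (17−2) in each of the next 3 periods.
No-deviation condition: (17−2)(δ+…+δ^3) ≥ 23−17, i.e. δ+…+δ^3 ≥ 2/5.
At δ = 1/4: δ+…+δ^3 = 0.3281 < 0.4000.
So cooperation is not sustainable.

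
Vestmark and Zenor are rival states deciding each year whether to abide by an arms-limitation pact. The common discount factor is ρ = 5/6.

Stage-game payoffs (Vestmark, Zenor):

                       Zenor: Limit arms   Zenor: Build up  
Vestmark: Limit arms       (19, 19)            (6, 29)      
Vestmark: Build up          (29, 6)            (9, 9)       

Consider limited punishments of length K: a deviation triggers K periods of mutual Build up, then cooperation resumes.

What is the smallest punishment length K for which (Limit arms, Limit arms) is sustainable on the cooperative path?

2

IC: ρ(1−ρ^K)/(1−ρ) ≥ (29−19)/(19−9) = 1.
With ρ = 5/6: need 1 − ρ^K ≥ 1·(1−5/6)/(5/6), i.e. ρ^K ≤ 0.8000.
Since (5/6)^1 = 0.8333 and (5/6)^2 = 0.6944, the smallest such K is 2.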